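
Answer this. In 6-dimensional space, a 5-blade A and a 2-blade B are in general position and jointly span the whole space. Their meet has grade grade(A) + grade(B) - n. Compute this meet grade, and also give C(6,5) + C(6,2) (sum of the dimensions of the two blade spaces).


Meet grade = grade(A) + grade(B) - n
= 5 + 2 - 6 = 1
C(6,5) = 6
C(6,2) = 15
dim_A + dim_B = 6 + 15 = 21


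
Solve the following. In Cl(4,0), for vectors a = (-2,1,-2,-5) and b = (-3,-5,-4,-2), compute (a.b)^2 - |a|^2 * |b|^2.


a . b = (-2)*(-3) + 1*(-5) + (-2)*(-4) + (-5)*(-2)
= 6 + (-5) + 8 + 10 = 19
|a|^2 = (-2)^2 + 1^2 + (-2)^2 + (-5)^2 = 34
|b|^2 = (-3)^2 + (-5)^2 + (-4)^2 + (-2)^2 = 54
(a.b)^2 = 19^2 = 361
|a|^2 * |b|^2 = 34 * 54 = 1836
Result = 361 - 1836 = -1475


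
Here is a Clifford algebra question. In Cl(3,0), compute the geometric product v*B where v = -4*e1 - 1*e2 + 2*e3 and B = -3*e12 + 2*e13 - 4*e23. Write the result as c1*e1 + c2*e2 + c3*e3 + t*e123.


vB has grade-1 (vector) and grade-3 (trivector) parts: vB = (v _| B) + (v ^ B).
Vector part <vB>_1:
  e1: -v2*b12 - v3*b13 = -(-1)*(-3) - (2)*(2) = -7
  e2: v1*b12 - v3*b23 = (-4)*(-3) - (2)*(-4) = 20
  e3: v1*b13 + v2*b23 = (-4)*(2) + (-1)*(-4) = -4
Trivector part <vB>_3:
  e123: v1*b23 - v2*b13 + v3*b12 = (-4)*(-4) - (-1)*(2) + (2)*(-3) = 12
vB = -7*e1 + 20*e2 - 4*e3 + 12*e123


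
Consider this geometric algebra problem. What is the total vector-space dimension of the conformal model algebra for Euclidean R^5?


The conformal model of R^5 uses Cl(6,1): the 5 Euclidean generators plus two extra orthogonal generators e+ (e+^2 = +1) and e- (e-^2 = -1), from which the null vectors e0, einf are built.
Number of generators m = 5 + 2 = 7.
dim Cl(p,q) = 2^m = 2^7 = 128


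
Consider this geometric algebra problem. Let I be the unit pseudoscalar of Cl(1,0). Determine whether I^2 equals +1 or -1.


The pseudoscalar I = e1...e_n (product of all n generators) of Cl(p,q) satisfies I^2 = (-1)^(q + n(n-1)/2).
p = 1, q = 0, n = p + q = 1
n(n-1)/2 = 1 * 0 / 2 = 0
Exponent = q + n(n-1)/2 = 0 + 0 = 0
I^2 = (-1)^0 = +1


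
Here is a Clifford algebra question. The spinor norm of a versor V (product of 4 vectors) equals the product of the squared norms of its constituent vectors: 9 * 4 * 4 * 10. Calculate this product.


Spinor norm N(V) = |v1|^2 * |v2|^2 * ... * |v4|^2
= 9 * 4 * 4 * 10
Running product: 9, 36, 144, 1440
N(V) = 1440


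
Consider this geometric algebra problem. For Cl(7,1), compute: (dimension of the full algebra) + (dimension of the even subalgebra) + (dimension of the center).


n = 7 + 1 = 8
Total dim = 2^8 = 256
Even subalgebra dim = 2^7 = 128
n is even, so center dim = 1
Sum = 256 + 128 + 1 = 385


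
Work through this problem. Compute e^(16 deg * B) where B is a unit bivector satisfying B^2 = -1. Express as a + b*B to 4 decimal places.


For a unit bivector B with B^2 = -1, the exponential series gives
e^(theta*B) = cos(theta) + sin(theta)*B (the GA analogue of Euler's formula).
theta = 16 degrees = 0.279253 rad
cos(16 deg) = 0.9613
sin(16 deg) = 0.2756
exp(theta*B) = 0.9613 + 0.2756*B


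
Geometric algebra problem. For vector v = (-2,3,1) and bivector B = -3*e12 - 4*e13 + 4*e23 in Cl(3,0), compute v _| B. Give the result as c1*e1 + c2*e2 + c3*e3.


Left contraction v _| B = <vB>_1 (grade-1 part of the geometric product vB).
Using e1_|e12 = e2, e2_|e12 = -e1, e1_|e13 = e3, e3_|e13 = -e1, e2_|e23 = e3, e3_|e23 = -e2:
e1 coeff: -v2*b12 - v3*b13 = -(3)*(-3) - (1)*(-4) = 13
e2 coeff: v1*b12 - v3*b23 = (-2)*(-3) - (1)*(4) = 2
e3 coeff: v1*b13 + v2*b23 = (-2)*(-4) + (3)*(4) = 20
v _| B = 13*e1 + 2*e2 + 20*e3


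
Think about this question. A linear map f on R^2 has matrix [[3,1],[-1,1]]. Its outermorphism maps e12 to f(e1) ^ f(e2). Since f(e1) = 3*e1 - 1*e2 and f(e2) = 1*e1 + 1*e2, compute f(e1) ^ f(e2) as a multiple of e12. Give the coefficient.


The outermorphism of a linear map f sends e1^e2 to f(e1)^f(e2).
f(e1) = 3*e1 - 1*e2
f(e2) = 1*e1 + 1*e2
f(e1) ^ f(e2) = (3*e1 - 1*e2) ^ (1*e1 + 1*e2)
= 3*1*e12 + (-1)*1*e21
= (3 - (-1))*e12
= 4*e12
Coefficient = 4


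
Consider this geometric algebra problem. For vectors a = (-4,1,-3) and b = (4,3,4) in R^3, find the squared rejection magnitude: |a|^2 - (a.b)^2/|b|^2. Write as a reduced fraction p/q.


|a|^2 = (-4)^2 + 1^2 + (-3)^2 = 26
|b|^2 = 4^2 + 3^2 + 4^2 = 41
a . b = (-4)*4 + 1*3 + (-3)*4 = -25
(a.b)^2 = (-25)^2 = 625
|rej|^2 = 26 - 625/41
= (1066 - 625)/41
= 441/41
In lowest terms: 441/41


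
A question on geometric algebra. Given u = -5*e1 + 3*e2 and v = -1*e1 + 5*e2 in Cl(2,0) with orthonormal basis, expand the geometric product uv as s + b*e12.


Expand: (-5*e1 + 3*e2)(-1*e1 + 5*e2)
= (-5)*(-1)*e1e1 + (-5)*5*e1e2 + 3*(-1)*e2e1 + 3*5*e2e2
Using e1^2 = e2^2 = 1, e2e1 = -e1e2:
Scalar part s = (-5)*(-1) + 3*5 = 5 + 15 = 20
Bivector part b = (-5)*5 - 3*(-1) = -25 - (-3) = -22
uv = 20 - 22*e12


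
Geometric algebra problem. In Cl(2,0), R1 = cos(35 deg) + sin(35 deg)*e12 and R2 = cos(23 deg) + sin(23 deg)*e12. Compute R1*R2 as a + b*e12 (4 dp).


Same-plane rotors commute and their half-angles add:
R1*R2 = cos(a1 + a2) + sin(a1 + a2)*e12.
a1 + a2 = 35 + 23 = 58 deg
cos(58 deg) = 0.5299
sin(58 deg) = 0.8480
R1*R2 = 0.5299 + 0.8480*e12


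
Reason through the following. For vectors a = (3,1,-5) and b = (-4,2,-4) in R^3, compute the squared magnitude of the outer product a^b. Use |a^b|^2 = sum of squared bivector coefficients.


a wedge b = (a1*b2 - a2*b1)*e12 + (a1*b3 - a3*b1)*e13 + (a2*b3 - a3*b2)*e23
e12 coeff: 3*2 - 1*(-4) = 6 - (-4) = 10
e13 coeff: 3*(-4) - (-5)*(-4) = -12 - 20 = -32
e23 coeff: 1*(-4) - (-5)*2 = -4 - (-10) = 6
|a wedge b|^2 = 10^2 + (-32)^2 + 6^2
= 100 + 1024 + 36
= 1160


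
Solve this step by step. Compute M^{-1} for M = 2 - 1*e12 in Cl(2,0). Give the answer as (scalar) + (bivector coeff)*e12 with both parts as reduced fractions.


M = 2 - 1*e12, where e12^2 = -1.
Since M commutes with its reverse ~M = a - b*e12, M * ~M = a^2 - b^2*e12^2 = a^2 + b^2.
So M^{-1} = ~M / (a^2 + b^2) = (a - b*e12)/(a^2 + b^2).
a^2 + b^2 = 4 + 1 = 5
Scalar part = 2/5 = 2/5
Bivector coeff = 1/5 = 1/5
M^{-1} = 2/5 + 1/5*e12


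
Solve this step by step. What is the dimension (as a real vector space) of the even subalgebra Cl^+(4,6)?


Even subalgebra dimension = 2^(n-1)
n = 4 + 6 = 10
2^(10 - 1) = 2^9 = 512
Verification: sum of C(10,k) for even k = 1 + 45 + 210 + 210 + 45 + 1 = 512
Result = 512


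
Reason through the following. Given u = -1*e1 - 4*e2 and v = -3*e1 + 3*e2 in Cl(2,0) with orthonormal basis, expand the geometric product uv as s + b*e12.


Expand: (-1*e1 - 4*e2)(-3*e1 + 3*e2)
= (-1)*(-3)*e1e1 + (-1)*3*e1e2 + (-4)*(-3)*e2e1 + (-4)*3*e2e2
Using e1^2 = e2^2 = 1, e2e1 = -e1e2:
Scalar part s = (-1)*(-3) + (-4)*3 = 3 + (-12) = -9
Bivector part b = (-1)*3 - (-4)*(-3) = -3 - 12 = -15
uv = -9 - 15*e12


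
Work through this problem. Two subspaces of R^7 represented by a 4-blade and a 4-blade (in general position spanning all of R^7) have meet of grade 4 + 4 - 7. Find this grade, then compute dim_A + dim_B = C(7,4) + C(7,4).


Meet grade = grade(A) + grade(B) - n
= 4 + 4 - 7 = 1
C(7,4) = 35
C(7,4) = 35
dim_A + dim_B = 35 + 35 = 70


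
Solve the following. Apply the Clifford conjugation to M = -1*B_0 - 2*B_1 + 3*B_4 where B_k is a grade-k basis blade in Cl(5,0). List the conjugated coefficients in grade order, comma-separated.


Clifford conjugate sign for grade k: (-1)^(k(k+1)/2)
Grade 0: (-1)^(0*1/2) = (-1)^0 = 1, coeff -1 -> -1
Grade 1: (-1)^(1*2/2) = (-1)^1 = -1, coeff -2 -> 2
Grade 4: (-1)^(4*5/2) = (-1)^10 = 1, coeff 3 -> 3
Conjugated coefficients: -1, 2, 3


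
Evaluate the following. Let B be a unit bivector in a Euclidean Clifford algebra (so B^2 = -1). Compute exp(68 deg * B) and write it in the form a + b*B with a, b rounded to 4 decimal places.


For a unit bivector B with B^2 = -1, the exponential series gives
e^(theta*B) = cos(theta) + sin(theta)*B (the GA analogue of Euler's formula).
theta = 68 degrees = 1.186824 rad
cos(68 deg) = 0.3746
sin(68 deg) = 0.9272
exp(theta*B) = 0.3746 + 0.9272*B


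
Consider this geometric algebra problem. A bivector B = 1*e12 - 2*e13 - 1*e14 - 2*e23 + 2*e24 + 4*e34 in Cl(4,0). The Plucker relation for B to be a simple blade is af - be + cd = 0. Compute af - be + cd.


Plucker relation: af - be + cd
a*f = 1*4 = 4
b*e = (-2)*2 = -4
c*d = (-1)*(-2) = 2
af - be + cd = 4 - (-4) + 2
= 10


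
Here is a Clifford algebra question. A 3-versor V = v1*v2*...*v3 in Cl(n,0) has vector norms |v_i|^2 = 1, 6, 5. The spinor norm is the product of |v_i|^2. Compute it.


Spinor norm N(V) = |v1|^2 * |v2|^2 * ... * |v3|^2
= 1 * 6 * 5
Running product: 1, 6, 30
N(V) = 30


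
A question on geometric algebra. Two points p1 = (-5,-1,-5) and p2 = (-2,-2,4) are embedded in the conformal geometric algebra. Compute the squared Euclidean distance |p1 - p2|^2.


p1 - p2 = (-3, 1, -9)
|p1 - p2|^2 = (-3)^2 + 1^2 + (-9)^2
= 9 + 1 + 81
= 91


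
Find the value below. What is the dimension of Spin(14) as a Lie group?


Spin(n) double-covers SO(n); both have Lie algebra so(n) of dimension n(n-1)/2.
n = 14
n(n-1) = 14 * 13 = 182
dim Spin(14) = 182/2 = 91


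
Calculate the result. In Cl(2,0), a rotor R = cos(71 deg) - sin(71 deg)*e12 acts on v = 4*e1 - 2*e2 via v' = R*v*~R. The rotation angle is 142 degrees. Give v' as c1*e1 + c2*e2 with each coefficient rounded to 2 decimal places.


Rotor R = cos(71deg) - sin(71deg)*e12
Rotation angle theta = 2 * 71 = 142 degrees
v' = R*v*~R rotates v by theta.
cos(142deg) = -0.7880, sin(142deg) = 0.6157
v'_1 = 4*cos(142deg) - (-2)*sin(142deg)
= 4*(-0.7880) - (-2)*0.6157
= -1.92
v'_2 = 4*sin(142deg) + (-2)*cos(142deg)
= 4*0.6157 + (-2)*(-0.7880)
= 4.04
v' = -1.92*e1 + 4.04*e2


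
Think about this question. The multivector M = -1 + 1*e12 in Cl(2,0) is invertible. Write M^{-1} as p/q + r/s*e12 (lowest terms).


M = -1 + 1*e12, where e12^2 = -1.
Since M commutes with its reverse ~M = a - b*e12, M * ~M = a^2 - b^2*e12^2 = a^2 + b^2.
So M^{-1} = ~M / (a^2 + b^2) = (a - b*e12)/(a^2 + b^2).
a^2 + b^2 = 1 + 1 = 2
Scalar part = -1/2 = -1/2
Bivector coeff = -1/2 = -1/2
M^{-1} = -1/2 - 1/2*e12


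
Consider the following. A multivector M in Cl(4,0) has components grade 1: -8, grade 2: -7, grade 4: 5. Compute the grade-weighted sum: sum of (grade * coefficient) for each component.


Grade-weighted sum = sum of grade_k * coefficient_k
1*(-8) = -8
2*(-7) = -14
4*5 = 20
Total = -8 + (-14) + 20 = -2


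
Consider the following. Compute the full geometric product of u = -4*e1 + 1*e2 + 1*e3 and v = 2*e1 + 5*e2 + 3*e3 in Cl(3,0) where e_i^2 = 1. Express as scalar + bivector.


In Cl(3,0): e_i^2 = 1, e_ie_j = -e_je_i for i != j.
Scalar part = u . v = (-4)*2 + 1*5 + 1*3
= -8 + 5 + 3 = 0
e12 coeff = (-4)*5 - 1*2 = -20 - 2 = -22
e13 coeff = (-4)*3 - 1*2 = -12 - 2 = -14
e23 coeff = 1*3 - 1*5 = 3 - 5 = -2
uv = 0 - 22*e12 - 14*e13 - 2*e23


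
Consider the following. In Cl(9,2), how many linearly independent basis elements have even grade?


Even subalgebra dimension = 2^(n-1)
n = 9 + 2 = 11
2^(11 - 1) = 2^10 = 1024
Verification: sum of C(11,k) for even k = 1 + 55 + 330 + 462 + 165 + 11 = 1024
Result = 1024


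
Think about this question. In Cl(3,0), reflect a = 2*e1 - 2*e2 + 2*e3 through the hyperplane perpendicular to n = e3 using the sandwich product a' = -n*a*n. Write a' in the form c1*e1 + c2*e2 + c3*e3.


Reflection formula: a' = -n*a*n, with n = e3 (unit vector, n^2 = 1).
For reflection through hyperplane perp to e3:
The component along e3 flips sign, others stay.
a = (2, -2, 2)
a' = (2, -2, -2)
a' = 2*e1 - 2*e2 - 2*e3


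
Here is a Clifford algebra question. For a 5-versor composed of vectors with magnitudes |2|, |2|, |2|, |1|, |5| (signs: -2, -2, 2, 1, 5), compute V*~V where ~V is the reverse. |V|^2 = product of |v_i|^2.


Each vector v_i has |v_i|^2 = s_i^2
Squared scales: (-2)^2 = 4, (-2)^2 = 4, 2^2 = 4, 1^2 = 1, 5^2 = 25
|V|^2 = 4 * 4 * 4 * 1 * 25
= 1600


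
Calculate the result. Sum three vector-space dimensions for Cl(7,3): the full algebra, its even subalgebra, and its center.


n = 7 + 3 = 10
Total dim = 2^10 = 1024
Even subalgebra dim = 2^9 = 512
n is even, so center dim = 1
Sum = 1024 + 512 + 1 = 1537


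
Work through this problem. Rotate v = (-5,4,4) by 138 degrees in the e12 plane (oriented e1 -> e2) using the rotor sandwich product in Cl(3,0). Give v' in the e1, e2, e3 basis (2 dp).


Rotor R = cos(69deg) - sin(69deg)*e12
Rotation angle theta = 2 * 69 = 138 degrees in the e12 plane (e1 -> e2).
The component perpendicular to the plane (e3) is invariant: v'_3 = v3 = 4.00
cos(138deg) = -0.7431, sin(138deg) = 0.6691
v'_1 = v1*cos(theta) - v2*sin(theta) = -5*(-0.7431) - 4*0.6691 = 1.04
v'_2 = v1*sin(theta) + v2*cos(theta) = -5*0.6691 + 4*(-0.7431) = -6.32
v' = 1.04*e1 - 6.32*e2 + 4.00*e3


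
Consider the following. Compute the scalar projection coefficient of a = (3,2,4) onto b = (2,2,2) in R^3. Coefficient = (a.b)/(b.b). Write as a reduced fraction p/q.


Projection coefficient = (a . b) / (b . b)
a . b = 3*2 + 2*2 + 4*2
= 6 + 4 + 8 = 18
b . b = 2^2 + 2^2 + 2^2
= 4 + 4 + 4 = 12
Coefficient = 18/12
In lowest terms: 3/2


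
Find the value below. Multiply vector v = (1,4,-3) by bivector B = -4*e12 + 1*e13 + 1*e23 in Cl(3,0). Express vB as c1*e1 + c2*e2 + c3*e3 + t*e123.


vB has grade-1 (vector) and grade-3 (trivector) parts: vB = (v _| B) + (v ^ B).
Vector part <vB>_1:
  e1: -v2*b12 - v3*b13 = -(4)*(-4) - (-3)*(1) = 19
  e2: v1*b12 - v3*b23 = (1)*(-4) - (-3)*(1) = -1
  e3: v1*b13 + v2*b23 = (1)*(1) + (4)*(1) = 5
Trivector part <vB>_3:
  e123: v1*b23 - v2*b13 + v3*b12 = (1)*(1) - (4)*(1) + (-3)*(-4) = 9
vB = 19*e1 - 1*e2 + 5*e3 + 9*e123


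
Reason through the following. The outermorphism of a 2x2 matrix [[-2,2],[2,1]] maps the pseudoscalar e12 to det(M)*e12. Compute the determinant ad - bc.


The outermorphism of a linear map f sends e1^e2 to f(e1)^f(e2).
f(e1) = -2*e1 + 2*e2
f(e2) = 2*e1 + 1*e2
f(e1) ^ f(e2) = (-2*e1 + 2*e2) ^ (2*e1 + 1*e2)
= (-2)*1*e12 + 2*2*e21
= (-2 - 4)*e12
= -6*e12
Coefficient = -6


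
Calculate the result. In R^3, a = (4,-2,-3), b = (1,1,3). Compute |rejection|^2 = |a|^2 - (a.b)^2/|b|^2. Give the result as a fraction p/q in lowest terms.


|a|^2 = 4^2 + (-2)^2 + (-3)^2 = 29
|b|^2 = 1^2 + 1^2 + 3^2 = 11
a . b = 4*1 + (-2)*1 + (-3)*3 = -7
(a.b)^2 = (-7)^2 = 49
|rej|^2 = 29 - 49/11
= (319 - 49)/11
= 270/11
In lowest terms: 270/11


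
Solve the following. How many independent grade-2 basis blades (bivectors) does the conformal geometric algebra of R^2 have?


The conformal model of R^2 uses Cl(3,1) with m = 2 + 2 = 4 generators.
Number of grade-2 blades = C(m, 2) = C(4, 2)
= 4*3/2 = 6


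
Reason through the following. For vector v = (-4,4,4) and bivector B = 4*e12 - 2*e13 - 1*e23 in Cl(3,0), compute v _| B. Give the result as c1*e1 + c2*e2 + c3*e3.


Left contraction v _| B = <vB>_1 (grade-1 part of the geometric product vB).
Using e1_|e12 = e2, e2_|e12 = -e1, e1_|e13 = e3, e3_|e13 = -e1, e2_|e23 = e3, e3_|e23 = -e2:
e1 coeff: -v2*b12 - v3*b13 = -(4)*(4) - (4)*(-2) = -8
e2 coeff: v1*b12 - v3*b23 = (-4)*(4) - (4)*(-1) = -12
e3 coeff: v1*b13 + v2*b23 = (-4)*(-2) + (4)*(-1) = 4
v _| B = -8*e1 - 12*e2 + 4*e3


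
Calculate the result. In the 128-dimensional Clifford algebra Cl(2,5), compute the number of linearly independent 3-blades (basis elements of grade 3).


Number of grade-k basis blades in Cl(p,q) with n = p + q is C(n, k).
n = 2 + 5 = 7
C(7, 3) = 7! / (3! * 4!)
= 5040 / (6 * 24)
= 35


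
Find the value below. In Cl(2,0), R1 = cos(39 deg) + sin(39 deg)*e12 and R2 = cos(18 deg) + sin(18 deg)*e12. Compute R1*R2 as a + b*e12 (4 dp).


Same-plane rotors commute and their half-angles add:
R1*R2 = cos(a1 + a2) + sin(a1 + a2)*e12.
a1 + a2 = 39 + 18 = 57 deg
cos(57 deg) = 0.5446
sin(57 deg) = 0.8387
R1*R2 = 0.5446 + 0.8387*e12


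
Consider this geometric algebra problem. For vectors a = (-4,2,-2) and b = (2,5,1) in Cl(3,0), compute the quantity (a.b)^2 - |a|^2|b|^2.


a . b = (-4)*2 + 2*5 + (-2)*1
= -8 + 10 + (-2) = 0
|a|^2 = (-4)^2 + 2^2 + (-2)^2 = 24
|b|^2 = 2^2 + 5^2 + 1^2 = 30
(a.b)^2 = 0^2 = 0
|a|^2 * |b|^2 = 24 * 30 = 720
Result = 0 - 720 = -720


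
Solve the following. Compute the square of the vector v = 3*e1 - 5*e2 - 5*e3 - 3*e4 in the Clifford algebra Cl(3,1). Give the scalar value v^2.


v^2 = sum of c_i^2 * e_i^2
Positive signature terms (e_i^2 = +1): 3^2 + (-5)^2 + (-5)^2 = 59
Negative signature terms (e_j^2 = -1): (-3)^2 = 9
v^2 = 59 - 9 = 50


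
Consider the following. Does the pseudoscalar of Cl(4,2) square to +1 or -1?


The pseudoscalar I = e1...e_n (product of all n generators) of Cl(p,q) satisfies I^2 = (-1)^(q + n(n-1)/2).
p = 4, q = 2, n = p + q = 6
n(n-1)/2 = 6 * 5 / 2 = 15
Exponent = q + n(n-1)/2 = 2 + 15 = 17
I^2 = (-1)^17 = -1


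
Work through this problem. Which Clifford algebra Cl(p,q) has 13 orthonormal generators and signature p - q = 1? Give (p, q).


We need p + q = 13 and p - q = 1.
Adding: 2p = 13 + 1 = 14, so p = 7.
Then q = 13 - 7 = 6.
(p, q) = (7, 6)


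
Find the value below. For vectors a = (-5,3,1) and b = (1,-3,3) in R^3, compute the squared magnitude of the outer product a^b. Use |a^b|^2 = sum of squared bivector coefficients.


a wedge b = (a1*b2 - a2*b1)*e12 + (a1*b3 - a3*b1)*e13 + (a2*b3 - a3*b2)*e23
e12 coeff: (-5)*(-3) - 3*1 = 15 - 3 = 12
e13 coeff: (-5)*3 - 1*1 = -15 - 1 = -16
e23 coeff: 3*3 - 1*(-3) = 9 - (-3) = 12
|a wedge b|^2 = 12^2 + (-16)^2 + 12^2
= 144 + 256 + 144
= 544


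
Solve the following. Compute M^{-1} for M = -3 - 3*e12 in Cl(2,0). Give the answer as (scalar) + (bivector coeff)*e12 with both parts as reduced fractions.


M = -3 - 3*e12, where e12^2 = -1.
Since M commutes with its reverse ~M = a - b*e12, M * ~M = a^2 - b^2*e12^2 = a^2 + b^2.
So M^{-1} = ~M / (a^2 + b^2) = (a - b*e12)/(a^2 + b^2).
a^2 + b^2 = 9 + 9 = 18
Scalar part = -3/18 = -1/6
Bivector coeff = 3/18 = 1/6
M^{-1} = -1/6 + 1/6*e12


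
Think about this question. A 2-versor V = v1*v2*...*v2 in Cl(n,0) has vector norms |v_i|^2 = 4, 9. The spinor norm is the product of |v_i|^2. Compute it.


Spinor norm N(V) = |v1|^2 * |v2|^2 * ... * |v2|^2
= 4 * 9
Running product: 4, 36
N(V) = 36


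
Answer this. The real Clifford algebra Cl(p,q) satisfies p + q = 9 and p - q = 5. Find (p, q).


We need p + q = 9 and p - q = 5.
Adding: 2p = 9 + 5 = 14, so p = 7.
Then q = 9 - 7 = 2.
(p, q) = (7, 2)


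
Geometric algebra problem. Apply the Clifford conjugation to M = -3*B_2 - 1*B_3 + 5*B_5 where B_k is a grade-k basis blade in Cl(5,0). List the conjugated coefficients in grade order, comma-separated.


Clifford conjugate sign for grade k: (-1)^(k(k+1)/2)
Grade 2: (-1)^(2*3/2) = (-1)^3 = -1, coeff -3 -> 3
Grade 3: (-1)^(3*4/2) = (-1)^6 = 1, coeff -1 -> -1
Grade 5: (-1)^(5*6/2) = (-1)^15 = -1, coeff 5 -> -5
Conjugated coefficients: 3, -1, -5


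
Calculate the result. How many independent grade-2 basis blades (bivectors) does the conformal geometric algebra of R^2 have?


The conformal model of R^2 uses Cl(3,1) with m = 2 + 2 = 4 generators.
Number of grade-2 blades = C(m, 2) = C(4, 2)
= 4*3/2 = 6


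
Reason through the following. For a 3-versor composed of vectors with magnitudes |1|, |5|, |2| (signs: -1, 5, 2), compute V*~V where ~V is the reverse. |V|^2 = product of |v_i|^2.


Each vector v_i has |v_i|^2 = s_i^2
Squared scales: (-1)^2 = 1, 5^2 = 25, 2^2 = 4
|V|^2 = 1 * 25 * 4
= 100


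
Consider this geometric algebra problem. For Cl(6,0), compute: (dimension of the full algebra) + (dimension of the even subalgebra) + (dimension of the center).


n = 6 + 0 = 6
Total dim = 2^6 = 64
Even subalgebra dim = 2^5 = 32
n is even, so center dim = 1
Sum = 64 + 32 + 1 = 97


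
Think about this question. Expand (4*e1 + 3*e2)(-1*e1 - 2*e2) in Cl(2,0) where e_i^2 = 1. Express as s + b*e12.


Expand: (4*e1 + 3*e2)(-1*e1 - 2*e2)
= 4*(-1)*e1e1 + 4*(-2)*e1e2 + 3*(-1)*e2e1 + 3*(-2)*e2e2
Using e1^2 = e2^2 = 1, e2e1 = -e1e2:
Scalar part s = 4*(-1) + 3*(-2) = -4 + (-6) = -10
Bivector part b = 4*(-2) - 3*(-1) = -8 - (-3) = -5
uv = -10 - 5*e12


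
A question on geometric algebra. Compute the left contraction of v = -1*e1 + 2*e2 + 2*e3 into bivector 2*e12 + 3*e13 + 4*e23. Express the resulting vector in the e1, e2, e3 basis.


Left contraction v _| B = <vB>_1 (grade-1 part of the geometric product vB).
Using e1_|e12 = e2, e2_|e12 = -e1, e1_|e13 = e3, e3_|e13 = -e1, e2_|e23 = e3, e3_|e23 = -e2:
e1 coeff: -v2*b12 - v3*b13 = -(2)*(2) - (2)*(3) = -10
e2 coeff: v1*b12 - v3*b23 = (-1)*(2) - (2)*(4) = -10
e3 coeff: v1*b13 + v2*b23 = (-1)*(3) + (2)*(4) = 5
v _| B = -10*e1 - 10*e2 + 5*e3


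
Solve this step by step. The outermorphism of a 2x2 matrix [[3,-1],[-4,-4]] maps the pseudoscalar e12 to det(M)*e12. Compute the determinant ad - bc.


The outermorphism of a linear map f sends e1^e2 to f(e1)^f(e2).
f(e1) = 3*e1 - 4*e2
f(e2) = -1*e1 - 4*e2
f(e1) ^ f(e2) = (3*e1 - 4*e2) ^ (-1*e1 - 4*e2)
= 3*(-4)*e12 + (-4)*(-1)*e21
= (-12 - 4)*e12
= -16*e12
Coefficient = -16


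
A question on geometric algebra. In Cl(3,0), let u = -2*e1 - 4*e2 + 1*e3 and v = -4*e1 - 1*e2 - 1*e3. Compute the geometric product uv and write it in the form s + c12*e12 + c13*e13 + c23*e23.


In Cl(3,0): e_i^2 = 1, e_ie_j = -e_je_i for i != j.
Scalar part = u . v = (-2)*(-4) + (-4)*(-1) + 1*(-1)
= 8 + 4 + (-1) = 11
e12 coeff = (-2)*(-1) - (-4)*(-4) = 2 - 16 = -14
e13 coeff = (-2)*(-1) - 1*(-4) = 2 - (-4) = 6
e23 coeff = (-4)*(-1) - 1*(-1) = 4 - (-1) = 5
uv = 11 - 14*e12 + 6*e13 + 5*e23


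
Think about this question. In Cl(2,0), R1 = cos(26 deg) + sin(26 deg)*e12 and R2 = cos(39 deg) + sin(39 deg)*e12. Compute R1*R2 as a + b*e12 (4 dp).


Same-plane rotors commute and their half-angles add:
R1*R2 = cos(a1 + a2) + sin(a1 + a2)*e12.
a1 + a2 = 26 + 39 = 65 deg
cos(65 deg) = 0.4226
sin(65 deg) = 0.9063
R1*R2 = 0.4226 + 0.9063*e12


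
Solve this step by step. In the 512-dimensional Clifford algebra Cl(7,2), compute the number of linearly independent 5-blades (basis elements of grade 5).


Number of grade-k basis blades in Cl(p,q) with n = p + q is C(n, k).
n = 7 + 2 = 9
C(9, 5) = 9! / (5! * 4!)
= 362880 / (120 * 24)
= 126


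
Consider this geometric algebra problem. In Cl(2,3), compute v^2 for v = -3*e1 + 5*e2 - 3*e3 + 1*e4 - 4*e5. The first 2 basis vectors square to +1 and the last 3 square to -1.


v^2 = sum of c_i^2 * e_i^2
Positive signature terms (e_i^2 = +1): (-3)^2 + 5^2 = 34
Negative signature terms (e_j^2 = -1): (-3)^2 + 1^2 + (-4)^2 = 26
v^2 = 34 - 26 = 8


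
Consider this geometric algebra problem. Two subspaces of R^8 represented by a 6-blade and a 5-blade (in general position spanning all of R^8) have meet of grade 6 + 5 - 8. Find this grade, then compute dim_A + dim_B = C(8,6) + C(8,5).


Meet grade = grade(A) + grade(B) - n
= 6 + 5 - 8 = 3
C(8,6) = 28
C(8,5) = 56
dim_A + dim_B = 28 + 56 = 84


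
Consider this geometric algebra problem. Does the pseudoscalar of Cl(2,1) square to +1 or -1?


The pseudoscalar I = e1...e_n (product of all n generators) of Cl(p,q) satisfies I^2 = (-1)^(q + n(n-1)/2).
p = 2, q = 1, n = p + q = 3
n(n-1)/2 = 3 * 2 / 2 = 3
Exponent = q + n(n-1)/2 = 1 + 3 = 4
I^2 = (-1)^4 = +1


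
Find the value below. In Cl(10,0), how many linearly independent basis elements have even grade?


Even subalgebra dimension = 2^(n-1)
n = 10 + 0 = 10
2^(10 - 1) = 2^9 = 512
Verification: sum of C(10,k) for even k = 1 + 45 + 210 + 210 + 45 + 1 = 512
Result = 512


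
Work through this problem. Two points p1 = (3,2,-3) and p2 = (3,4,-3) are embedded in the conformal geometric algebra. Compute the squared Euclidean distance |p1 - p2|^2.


p1 - p2 = (0, -2, 0)
|p1 - p2|^2 = 0^2 + (-2)^2 + 0^2
= 0 + 4 + 0
= 4


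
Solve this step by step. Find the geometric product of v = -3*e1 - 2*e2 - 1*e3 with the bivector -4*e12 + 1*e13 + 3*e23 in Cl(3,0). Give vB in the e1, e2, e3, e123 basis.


vB has grade-1 (vector) and grade-3 (trivector) parts: vB = (v _| B) + (v ^ B).
Vector part <vB>_1:
  e1: -v2*b12 - v3*b13 = -(-2)*(-4) - (-1)*(1) = -7
  e2: v1*b12 - v3*b23 = (-3)*(-4) - (-1)*(3) = 15
  e3: v1*b13 + v2*b23 = (-3)*(1) + (-2)*(3) = -9
Trivector part <vB>_3:
  e123: v1*b23 - v2*b13 + v3*b12 = (-3)*(3) - (-2)*(1) + (-1)*(-4) = -3
vB = -7*e1 + 15*e2 - 9*e3 - 3*e123


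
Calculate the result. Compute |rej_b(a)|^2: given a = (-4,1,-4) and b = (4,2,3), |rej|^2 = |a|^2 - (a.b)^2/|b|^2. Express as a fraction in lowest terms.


|a|^2 = (-4)^2 + 1^2 + (-4)^2 = 33
|b|^2 = 4^2 + 2^2 + 3^2 = 29
a . b = (-4)*4 + 1*2 + (-4)*3 = -26
(a.b)^2 = (-26)^2 = 676
|rej|^2 = 33 - 676/29
= (957 - 676)/29
= 281/29
In lowest terms: 281/29


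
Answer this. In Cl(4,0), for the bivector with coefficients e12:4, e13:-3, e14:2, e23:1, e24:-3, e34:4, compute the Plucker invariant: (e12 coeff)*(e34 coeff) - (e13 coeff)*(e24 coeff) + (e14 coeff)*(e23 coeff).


Plucker relation: af - be + cd
a*f = 4*4 = 16
b*e = (-3)*(-3) = 9
c*d = 2*1 = 2
af - be + cd = 16 - 9 + 2
= 9


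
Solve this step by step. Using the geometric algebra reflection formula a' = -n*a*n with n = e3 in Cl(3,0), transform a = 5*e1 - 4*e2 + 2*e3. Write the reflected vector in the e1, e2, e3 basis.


Reflection formula: a' = -n*a*n, with n = e3 (unit vector, n^2 = 1).
For reflection through hyperplane perp to e3:
The component along e3 flips sign, others stay.
a = (5, -4, 2)
a' = (5, -4, -2)
a' = 5*e1 - 4*e2 - 2*e3


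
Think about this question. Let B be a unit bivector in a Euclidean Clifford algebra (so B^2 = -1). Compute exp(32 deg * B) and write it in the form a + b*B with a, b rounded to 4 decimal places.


For a unit bivector B with B^2 = -1, the exponential series gives
e^(theta*B) = cos(theta) + sin(theta)*B (the GA analogue of Euler's formula).
theta = 32 degrees = 0.558505 rad
cos(32 deg) = 0.8480
sin(32 deg) = 0.5299
exp(theta*B) = 0.8480 + 0.5299*B


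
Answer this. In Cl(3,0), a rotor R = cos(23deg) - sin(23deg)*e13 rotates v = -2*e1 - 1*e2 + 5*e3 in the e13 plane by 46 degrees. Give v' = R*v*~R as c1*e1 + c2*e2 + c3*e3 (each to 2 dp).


Rotor R = cos(23deg) - sin(23deg)*e13
Rotation angle theta = 2 * 23 = 46 degrees in the e13 plane (e1 -> e3).
The component perpendicular to the plane (e2) is invariant: v'_2 = v2 = -1.00
cos(46deg) = 0.6947, sin(46deg) = 0.7193
v'_1 = v1*cos(theta) - v3*sin(theta) = -2*0.6947 - 5*0.7193 = -4.99
v'_3 = v1*sin(theta) + v3*cos(theta) = -2*0.7193 + 5*0.6947 = 2.03
v' = -4.99*e1 - 1.00*e2 + 2.03*e3


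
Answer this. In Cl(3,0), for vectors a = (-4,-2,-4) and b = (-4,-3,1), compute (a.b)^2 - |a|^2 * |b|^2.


a . b = (-4)*(-4) + (-2)*(-3) + (-4)*1
= 16 + 6 + (-4) = 18
|a|^2 = (-4)^2 + (-2)^2 + (-4)^2 = 36
|b|^2 = (-4)^2 + (-3)^2 + 1^2 = 26
(a.b)^2 = 18^2 = 324
|a|^2 * |b|^2 = 36 * 26 = 936
Result = 324 - 936 = -612


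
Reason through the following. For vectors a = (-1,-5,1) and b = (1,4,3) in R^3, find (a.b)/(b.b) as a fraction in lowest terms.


Projection coefficient = (a . b) / (b . b)
a . b = (-1)*1 + (-5)*4 + 1*3
= -1 + (-20) + 3 = -18
b . b = 1^2 + 4^2 + 3^2
= 1 + 16 + 9 = 26
Coefficient = -18/26
In lowest terms: -9/13


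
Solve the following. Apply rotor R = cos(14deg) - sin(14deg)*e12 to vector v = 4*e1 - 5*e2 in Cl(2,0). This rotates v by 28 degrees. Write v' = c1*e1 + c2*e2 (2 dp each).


Rotor R = cos(14deg) - sin(14deg)*e12
Rotation angle theta = 2 * 14 = 28 degrees
v' = R*v*~R rotates v by theta.
cos(28deg) = 0.8829, sin(28deg) = 0.4695
v'_1 = 4*cos(28deg) - (-5)*sin(28deg)
= 4*0.8829 - (-5)*0.4695
= 5.88
v'_2 = 4*sin(28deg) + (-5)*cos(28deg)
= 4*0.4695 + (-5)*0.8829
= -2.54
v' = 5.88*e1 - 2.54*e2


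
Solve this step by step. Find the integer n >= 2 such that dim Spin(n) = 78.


dim Spin(n) = dim so(n) = n(n-1)/2.
Solve n(n-1)/2 = 78, i.e. n^2 - n - 156 = 0.
Discriminant = 1 + 8*78 = 625
n = (1 + sqrt(625))/2 = (1 + 25)/2 = 13


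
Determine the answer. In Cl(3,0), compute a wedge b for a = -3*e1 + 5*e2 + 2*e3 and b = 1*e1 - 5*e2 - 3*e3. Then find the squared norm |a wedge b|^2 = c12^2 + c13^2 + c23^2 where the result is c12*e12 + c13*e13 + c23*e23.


a wedge b = (a1*b2 - a2*b1)*e12 + (a1*b3 - a3*b1)*e13 + (a2*b3 - a3*b2)*e23
e12 coeff: (-3)*(-5) - 5*1 = 15 - 5 = 10
e13 coeff: (-3)*(-3) - 2*1 = 9 - 2 = 7
e23 coeff: 5*(-3) - 2*(-5) = -15 - (-10) = -5
|a wedge b|^2 = 10^2 + 7^2 + (-5)^2
= 100 + 49 + 25
= 174


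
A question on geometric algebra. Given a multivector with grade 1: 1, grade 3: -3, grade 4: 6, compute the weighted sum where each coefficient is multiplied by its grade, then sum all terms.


Grade-weighted sum = sum of grade_k * coefficient_k
1*1 = 1
3*(-3) = -9
4*6 = 24
Total = 1 + (-9) + 24 = 16


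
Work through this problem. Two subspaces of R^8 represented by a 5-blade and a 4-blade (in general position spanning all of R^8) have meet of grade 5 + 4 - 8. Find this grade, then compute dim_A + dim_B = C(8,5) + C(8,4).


Meet grade = grade(A) + grade(B) - n
= 5 + 4 - 8 = 1
C(8,5) = 56
C(8,4) = 70
dim_A + dim_B = 56 + 70 = 126


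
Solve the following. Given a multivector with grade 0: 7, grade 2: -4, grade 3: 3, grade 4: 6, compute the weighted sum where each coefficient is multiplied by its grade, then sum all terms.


Grade-weighted sum = sum of grade_k * coefficient_k
0*7 = 0
2*(-4) = -8
3*3 = 9
4*6 = 24
Total = 0 + (-8) + 9 + 24 = 25


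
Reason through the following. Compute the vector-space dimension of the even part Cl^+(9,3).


Even subalgebra dimension = 2^(n-1)
n = 9 + 3 = 12
2^(12 - 1) = 2^11 = 2048
Verification: sum of C(12,k) for even k = 1 + 66 + 495 + 924 + 495 + 66 + 1 = 2048
Result = 2048


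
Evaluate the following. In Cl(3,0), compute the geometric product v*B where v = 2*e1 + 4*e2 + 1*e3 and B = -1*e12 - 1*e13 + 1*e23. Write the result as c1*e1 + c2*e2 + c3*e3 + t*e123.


vB has grade-1 (vector) and grade-3 (trivector) parts: vB = (v _| B) + (v ^ B).
Vector part <vB>_1:
  e1: -v2*b12 - v3*b13 = -(4)*(-1) - (1)*(-1) = 5
  e2: v1*b12 - v3*b23 = (2)*(-1) - (1)*(1) = -3
  e3: v1*b13 + v2*b23 = (2)*(-1) + (4)*(1) = 2
Trivector part <vB>_3:
  e123: v1*b23 - v2*b13 + v3*b12 = (2)*(1) - (4)*(-1) + (1)*(-1) = 5
vB = 5*e1 - 3*e2 + 2*e3 + 5*e123


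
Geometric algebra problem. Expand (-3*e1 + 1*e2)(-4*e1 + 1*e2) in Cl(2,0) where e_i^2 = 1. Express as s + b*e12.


Expand: (-3*e1 + 1*e2)(-4*e1 + 1*e2)
= (-3)*(-4)*e1e1 + (-3)*1*e1e2 + 1*(-4)*e2e1 + 1*1*e2e2
Using e1^2 = e2^2 = 1, e2e1 = -e1e2:
Scalar part s = (-3)*(-4) + 1*1 = 12 + 1 = 13
Bivector part b = (-3)*1 - 1*(-4) = -3 - (-4) = 1
uv = 13 + 1*e12


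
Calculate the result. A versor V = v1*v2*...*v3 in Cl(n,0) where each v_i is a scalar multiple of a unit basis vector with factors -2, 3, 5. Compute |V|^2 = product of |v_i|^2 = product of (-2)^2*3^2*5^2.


Each vector v_i has |v_i|^2 = s_i^2
Squared scales: (-2)^2 = 4, 3^2 = 9, 5^2 = 25
|V|^2 = 4 * 9 * 25
= 900


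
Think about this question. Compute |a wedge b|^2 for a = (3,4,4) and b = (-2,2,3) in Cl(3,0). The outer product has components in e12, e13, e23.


a wedge b = (a1*b2 - a2*b1)*e12 + (a1*b3 - a3*b1)*e13 + (a2*b3 - a3*b2)*e23
e12 coeff: 3*2 - 4*(-2) = 6 - (-8) = 14
e13 coeff: 3*3 - 4*(-2) = 9 - (-8) = 17
e23 coeff: 4*3 - 4*2 = 12 - 8 = 4
|a wedge b|^2 = 14^2 + 17^2 + 4^2
= 196 + 289 + 16
= 501


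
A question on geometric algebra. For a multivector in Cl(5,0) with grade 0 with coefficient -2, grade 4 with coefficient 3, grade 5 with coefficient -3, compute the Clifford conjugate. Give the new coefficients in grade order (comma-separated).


Clifford conjugate sign for grade k: (-1)^(k(k+1)/2)
Grade 0: (-1)^(0*1/2) = (-1)^0 = 1, coeff -2 -> -2
Grade 4: (-1)^(4*5/2) = (-1)^10 = 1, coeff 3 -> 3
Grade 5: (-1)^(5*6/2) = (-1)^15 = -1, coeff -3 -> 3
Conjugated coefficients: -2, 3, 3


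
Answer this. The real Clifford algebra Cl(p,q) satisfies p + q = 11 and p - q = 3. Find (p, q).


We need p + q = 11 and p - q = 3.
Adding: 2p = 11 + 3 = 14, so p = 7.
Then q = 11 - 7 = 4.
(p, q) = (7, 4)


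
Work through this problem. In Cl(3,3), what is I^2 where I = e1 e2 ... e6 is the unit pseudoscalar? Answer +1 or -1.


The pseudoscalar I = e1...e_n (product of all n generators) of Cl(p,q) satisfies I^2 = (-1)^(q + n(n-1)/2).
p = 3, q = 3, n = p + q = 6
n(n-1)/2 = 6 * 5 / 2 = 15
Exponent = q + n(n-1)/2 = 3 + 15 = 18
I^2 = (-1)^18 = +1


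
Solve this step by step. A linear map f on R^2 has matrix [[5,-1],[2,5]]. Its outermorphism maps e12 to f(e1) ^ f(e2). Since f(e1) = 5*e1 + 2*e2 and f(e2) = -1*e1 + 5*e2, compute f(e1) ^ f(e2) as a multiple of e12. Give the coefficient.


The outermorphism of a linear map f sends e1^e2 to f(e1)^f(e2).
f(e1) = 5*e1 + 2*e2
f(e2) = -1*e1 + 5*e2
f(e1) ^ f(e2) = (5*e1 + 2*e2) ^ (-1*e1 + 5*e2)
= 5*5*e12 + 2*(-1)*e21
= (25 - (-2))*e12
= 27*e12
Coefficient = 27


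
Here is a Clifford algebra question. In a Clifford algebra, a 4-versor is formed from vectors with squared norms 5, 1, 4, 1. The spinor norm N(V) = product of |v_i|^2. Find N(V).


Spinor norm N(V) = |v1|^2 * |v2|^2 * ... * |v4|^2
= 5 * 1 * 4 * 1
Running product: 5, 5, 20, 20
N(V) = 20


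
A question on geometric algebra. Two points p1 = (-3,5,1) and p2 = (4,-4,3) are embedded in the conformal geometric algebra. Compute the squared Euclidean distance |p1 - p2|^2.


p1 - p2 = (-7, 9, -2)
|p1 - p2|^2 = (-7)^2 + 9^2 + (-2)^2
= 49 + 81 + 4
= 134


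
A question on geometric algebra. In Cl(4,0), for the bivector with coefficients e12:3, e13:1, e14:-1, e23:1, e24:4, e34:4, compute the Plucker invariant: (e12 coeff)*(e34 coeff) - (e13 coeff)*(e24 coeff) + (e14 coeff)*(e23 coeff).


Plucker relation: af - be + cd
a*f = 3*4 = 12
b*e = 1*4 = 4
c*d = (-1)*1 = -1
af - be + cd = 12 - 4 + (-1)
= 7


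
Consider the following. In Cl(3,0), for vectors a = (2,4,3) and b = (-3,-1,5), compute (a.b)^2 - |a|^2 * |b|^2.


a . b = 2*(-3) + 4*(-1) + 3*5
= -6 + (-4) + 15 = 5
|a|^2 = 2^2 + 4^2 + 3^2 = 29
|b|^2 = (-3)^2 + (-1)^2 + 5^2 = 35
(a.b)^2 = 5^2 = 25
|a|^2 * |b|^2 = 29 * 35 = 1015
Result = 25 - 1015 = -990


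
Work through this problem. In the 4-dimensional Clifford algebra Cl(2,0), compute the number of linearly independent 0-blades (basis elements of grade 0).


Number of grade-k basis blades in Cl(p,q) with n = p + q is C(n, k).
n = 2 + 0 = 2
C(2, 0) = 2! / (0! * 2!)
= 2 / (1 * 2)
= 1


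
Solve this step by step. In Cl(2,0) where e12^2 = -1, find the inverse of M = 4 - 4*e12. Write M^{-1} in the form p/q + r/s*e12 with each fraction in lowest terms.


M = 4 - 4*e12, where e12^2 = -1.
Since M commutes with its reverse ~M = a - b*e12, M * ~M = a^2 - b^2*e12^2 = a^2 + b^2.
So M^{-1} = ~M / (a^2 + b^2) = (a - b*e12)/(a^2 + b^2).
a^2 + b^2 = 16 + 16 = 32
Scalar part = 4/32 = 1/8
Bivector coeff = 4/32 = 1/8
M^{-1} = 1/8 + 1/8*e12


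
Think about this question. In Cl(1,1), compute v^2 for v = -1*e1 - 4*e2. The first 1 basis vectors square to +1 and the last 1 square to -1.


v^2 = sum of c_i^2 * e_i^2
Positive signature terms (e_i^2 = +1): (-1)^2 = 1
Negative signature terms (e_j^2 = -1): (-4)^2 = 16
v^2 = 1 - 16 = -15


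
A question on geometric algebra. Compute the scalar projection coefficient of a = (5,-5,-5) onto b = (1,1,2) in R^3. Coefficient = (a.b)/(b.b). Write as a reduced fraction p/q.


Projection coefficient = (a . b) / (b . b)
a . b = 5*1 + (-5)*1 + (-5)*2
= 5 + (-5) + (-10) = -10
b . b = 1^2 + 1^2 + 2^2
= 1 + 1 + 4 = 6
Coefficient = -10/6
In lowest terms: -5/3


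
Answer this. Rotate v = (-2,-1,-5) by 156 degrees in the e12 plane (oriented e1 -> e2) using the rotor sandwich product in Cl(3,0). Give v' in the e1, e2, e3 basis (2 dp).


Rotor R = cos(78deg) - sin(78deg)*e12
Rotation angle theta = 2 * 78 = 156 degrees in the e12 plane (e1 -> e2).
The component perpendicular to the plane (e3) is invariant: v'_3 = v3 = -5.00
cos(156deg) = -0.9135, sin(156deg) = 0.4067
v'_1 = v1*cos(theta) - v2*sin(theta) = -2*(-0.9135) - (-1)*0.4067 = 2.23
v'_2 = v1*sin(theta) + v2*cos(theta) = -2*0.4067 + (-1)*(-0.9135) = 0.10
v' = 2.23*e1 + 0.10*e2 - 5.00*e3


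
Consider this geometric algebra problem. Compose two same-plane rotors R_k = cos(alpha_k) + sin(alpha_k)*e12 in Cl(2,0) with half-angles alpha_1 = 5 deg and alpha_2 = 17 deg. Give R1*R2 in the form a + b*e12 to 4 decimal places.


Same-plane rotors commute and their half-angles add:
R1*R2 = cos(a1 + a2) + sin(a1 + a2)*e12.
a1 + a2 = 5 + 17 = 22 deg
cos(22 deg) = 0.9272
sin(22 deg) = 0.3746
R1*R2 = 0.9272 + 0.3746*e12


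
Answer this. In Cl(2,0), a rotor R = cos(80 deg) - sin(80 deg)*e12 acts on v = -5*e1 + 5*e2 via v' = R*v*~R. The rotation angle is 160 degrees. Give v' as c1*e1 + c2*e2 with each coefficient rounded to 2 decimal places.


Rotor R = cos(80deg) - sin(80deg)*e12
Rotation angle theta = 2 * 80 = 160 degrees
v' = R*v*~R rotates v by theta.
cos(160deg) = -0.9397, sin(160deg) = 0.3420
v'_1 = -5*cos(160deg) - 5*sin(160deg)
= -5*(-0.9397) - 5*0.3420
= 2.99
v'_2 = -5*sin(160deg) + 5*cos(160deg)
= -5*0.3420 + 5*(-0.9397)
= -6.41
v' = 2.99*e1 - 6.41*e2


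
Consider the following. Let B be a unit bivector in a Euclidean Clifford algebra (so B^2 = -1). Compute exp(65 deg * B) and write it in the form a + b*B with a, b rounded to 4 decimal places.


For a unit bivector B with B^2 = -1, the exponential series gives
e^(theta*B) = cos(theta) + sin(theta)*B (the GA analogue of Euler's formula).
theta = 65 degrees = 1.134464 rad
cos(65 deg) = 0.4226
sin(65 deg) = 0.9063
exp(theta*B) = 0.4226 + 0.9063*B


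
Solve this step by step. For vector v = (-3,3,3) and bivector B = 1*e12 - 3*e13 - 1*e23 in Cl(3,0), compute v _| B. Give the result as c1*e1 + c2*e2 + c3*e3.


Left contraction v _| B = <vB>_1 (grade-1 part of the geometric product vB).
Using e1_|e12 = e2, e2_|e12 = -e1, e1_|e13 = e3, e3_|e13 = -e1, e2_|e23 = e3, e3_|e23 = -e2:
e1 coeff: -v2*b12 - v3*b13 = -(3)*(1) - (3)*(-3) = 6
e2 coeff: v1*b12 - v3*b23 = (-3)*(1) - (3)*(-1) = 0
e3 coeff: v1*b13 + v2*b23 = (-3)*(-3) + (3)*(-1) = 6
v _| B = 6*e1 + 0*e2 + 6*e3


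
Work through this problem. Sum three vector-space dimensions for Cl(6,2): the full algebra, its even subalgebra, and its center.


n = 6 + 2 = 8
Total dim = 2^8 = 256
Even subalgebra dim = 2^7 = 128
n is even, so center dim = 1
Sum = 256 + 128 + 1 = 385


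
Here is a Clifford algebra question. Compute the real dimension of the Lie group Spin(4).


Spin(n) double-covers SO(n); both have Lie algebra so(n) of dimension n(n-1)/2.
n = 4
n(n-1) = 4 * 3 = 12
dim Spin(4) = 12/2 = 6


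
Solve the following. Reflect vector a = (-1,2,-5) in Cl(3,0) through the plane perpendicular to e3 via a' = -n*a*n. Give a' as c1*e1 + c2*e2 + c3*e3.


Reflection formula: a' = -n*a*n, with n = e3 (unit vector, n^2 = 1).
For reflection through hyperplane perp to e3:
The component along e3 flips sign, others stay.
a = (-1, 2, -5)
a' = (-1, 2, 5)
a' = -1*e1 + 2*e2 + 5*e3


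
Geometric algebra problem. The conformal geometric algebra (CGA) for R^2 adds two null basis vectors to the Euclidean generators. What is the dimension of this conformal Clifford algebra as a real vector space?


The conformal model of R^2 uses Cl(3,1): the 2 Euclidean generators plus two extra orthogonal generators e+ (e+^2 = +1) and e- (e-^2 = -1), from which the null vectors e0, einf are built.
Number of generators m = 2 + 2 = 4.
dim Cl(p,q) = 2^m = 2^4 = 16


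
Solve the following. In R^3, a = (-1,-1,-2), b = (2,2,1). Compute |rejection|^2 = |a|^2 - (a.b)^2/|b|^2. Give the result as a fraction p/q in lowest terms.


|a|^2 = (-1)^2 + (-1)^2 + (-2)^2 = 6
|b|^2 = 2^2 + 2^2 + 1^2 = 9
a . b = (-1)*2 + (-1)*2 + (-2)*1 = -6
(a.b)^2 = (-6)^2 = 36
|rej|^2 = 6 - 36/9
= (54 - 36)/9
= 18/9
In lowest terms: 2/1


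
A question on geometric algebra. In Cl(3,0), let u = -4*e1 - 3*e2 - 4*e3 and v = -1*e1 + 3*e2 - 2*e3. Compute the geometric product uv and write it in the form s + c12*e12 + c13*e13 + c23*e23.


In Cl(3,0): e_i^2 = 1, e_ie_j = -e_je_i for i != j.
Scalar part = u . v = (-4)*(-1) + (-3)*3 + (-4)*(-2)
= 4 + (-9) + 8 = 3
e12 coeff = (-4)*3 - (-3)*(-1) = -12 - 3 = -15
e13 coeff = (-4)*(-2) - (-4)*(-1) = 8 - 4 = 4
e23 coeff = (-3)*(-2) - (-4)*3 = 6 - (-12) = 18
uv = 3 - 15*e12 + 4*e13 + 18*e23
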